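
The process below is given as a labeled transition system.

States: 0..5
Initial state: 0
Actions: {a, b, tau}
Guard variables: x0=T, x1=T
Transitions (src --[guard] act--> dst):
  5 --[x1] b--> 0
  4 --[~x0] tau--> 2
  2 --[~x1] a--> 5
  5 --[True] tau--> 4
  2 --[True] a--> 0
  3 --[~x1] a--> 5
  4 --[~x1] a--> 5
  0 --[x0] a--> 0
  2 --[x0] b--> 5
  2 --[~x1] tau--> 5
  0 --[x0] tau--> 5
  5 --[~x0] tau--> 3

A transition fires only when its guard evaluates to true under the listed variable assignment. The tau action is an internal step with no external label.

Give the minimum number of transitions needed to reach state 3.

Answer: UNREACHABLE

Working:
Breadth-first toward 3:
  Layer 0: {0}
  Layer 1: {5}
  Layer 2: {4}
3 never appears.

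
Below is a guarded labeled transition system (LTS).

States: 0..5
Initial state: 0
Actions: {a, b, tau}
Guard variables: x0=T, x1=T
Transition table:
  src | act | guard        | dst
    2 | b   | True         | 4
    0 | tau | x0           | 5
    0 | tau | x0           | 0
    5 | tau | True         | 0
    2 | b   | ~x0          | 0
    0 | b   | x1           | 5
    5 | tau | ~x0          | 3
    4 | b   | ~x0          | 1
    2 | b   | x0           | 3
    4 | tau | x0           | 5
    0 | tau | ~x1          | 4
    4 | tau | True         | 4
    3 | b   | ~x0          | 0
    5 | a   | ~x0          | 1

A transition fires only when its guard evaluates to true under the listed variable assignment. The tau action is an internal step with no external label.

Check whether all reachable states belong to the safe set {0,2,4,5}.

Answer: INVARIANT HOLDS

Trace:
Inv-set: {0,2,4,5}
Reachable = {0,5}
  0: ok
  5: ok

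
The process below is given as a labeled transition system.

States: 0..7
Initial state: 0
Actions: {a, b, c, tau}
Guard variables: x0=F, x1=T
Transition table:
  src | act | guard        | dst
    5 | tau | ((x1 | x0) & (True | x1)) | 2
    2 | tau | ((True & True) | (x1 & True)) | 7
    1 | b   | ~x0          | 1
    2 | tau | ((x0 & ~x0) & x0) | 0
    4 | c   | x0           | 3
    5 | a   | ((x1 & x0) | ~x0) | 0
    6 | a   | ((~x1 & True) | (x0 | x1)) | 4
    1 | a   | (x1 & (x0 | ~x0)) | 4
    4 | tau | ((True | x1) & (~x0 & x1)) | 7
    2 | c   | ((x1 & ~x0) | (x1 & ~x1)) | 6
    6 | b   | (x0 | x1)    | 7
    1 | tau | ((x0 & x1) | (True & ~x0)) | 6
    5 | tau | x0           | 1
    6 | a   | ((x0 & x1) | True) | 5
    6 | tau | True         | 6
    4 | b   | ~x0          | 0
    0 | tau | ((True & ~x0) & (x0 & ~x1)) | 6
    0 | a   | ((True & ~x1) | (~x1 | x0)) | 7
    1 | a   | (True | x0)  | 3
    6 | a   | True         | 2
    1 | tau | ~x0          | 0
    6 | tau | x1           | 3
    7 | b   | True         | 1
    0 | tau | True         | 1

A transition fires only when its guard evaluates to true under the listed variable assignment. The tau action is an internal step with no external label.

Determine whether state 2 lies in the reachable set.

Answer: REACHABLE

Trace:
19 transition(s) survive guard evaluation.
L0 = {0}
L1 = {1}  cumulative {0,1}
L2 = {3,4,6}  cumulative {0,1,3,4,6}
L3 = {2,5,7}  cumulative {0,1,2,3,4,5,6,7}
R = {0,1,2,3,4,5,6,7}
trace reaching 2: tau·tau·a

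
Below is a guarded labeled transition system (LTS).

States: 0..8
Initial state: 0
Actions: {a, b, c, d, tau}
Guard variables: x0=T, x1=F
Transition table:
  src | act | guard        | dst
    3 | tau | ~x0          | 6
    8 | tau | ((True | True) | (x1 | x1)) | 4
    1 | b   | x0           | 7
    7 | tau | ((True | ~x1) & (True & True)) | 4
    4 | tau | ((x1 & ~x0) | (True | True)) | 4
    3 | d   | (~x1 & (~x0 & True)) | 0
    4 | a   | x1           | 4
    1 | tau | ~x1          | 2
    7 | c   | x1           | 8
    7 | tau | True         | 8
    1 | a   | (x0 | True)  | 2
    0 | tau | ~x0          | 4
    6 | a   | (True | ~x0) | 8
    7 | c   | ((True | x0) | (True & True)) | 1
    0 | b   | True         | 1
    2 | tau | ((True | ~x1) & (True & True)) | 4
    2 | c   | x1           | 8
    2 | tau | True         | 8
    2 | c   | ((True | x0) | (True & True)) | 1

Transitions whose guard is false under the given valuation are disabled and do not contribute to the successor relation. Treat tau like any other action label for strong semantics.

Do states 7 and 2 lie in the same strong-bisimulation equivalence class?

Answer: BISIMILAR

Trace:
Bisimulation quotient by refinement:
  round 0: {{0,1,2,3,4,5,6,7,8}}
  round 1: {{0},{1},{2,7},{3,5},{4,8},{6}}
stable after 2 split(s): 6 block(s)
7∈{2,7}, 2∈{2,7}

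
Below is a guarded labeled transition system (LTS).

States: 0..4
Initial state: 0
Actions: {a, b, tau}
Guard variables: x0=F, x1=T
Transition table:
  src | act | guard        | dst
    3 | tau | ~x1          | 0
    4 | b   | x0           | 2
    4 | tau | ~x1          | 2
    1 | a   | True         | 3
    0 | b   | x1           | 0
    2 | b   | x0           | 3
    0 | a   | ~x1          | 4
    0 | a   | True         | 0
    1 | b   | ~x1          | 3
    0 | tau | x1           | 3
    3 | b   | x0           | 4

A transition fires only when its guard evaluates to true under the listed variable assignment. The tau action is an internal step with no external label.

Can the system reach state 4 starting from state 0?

After dropping false guards: 4 live edges.
depth 0: {0}
depth 1: {3}  cumulative {0,3}
R = {0,3}

Answer: UNREACHABLE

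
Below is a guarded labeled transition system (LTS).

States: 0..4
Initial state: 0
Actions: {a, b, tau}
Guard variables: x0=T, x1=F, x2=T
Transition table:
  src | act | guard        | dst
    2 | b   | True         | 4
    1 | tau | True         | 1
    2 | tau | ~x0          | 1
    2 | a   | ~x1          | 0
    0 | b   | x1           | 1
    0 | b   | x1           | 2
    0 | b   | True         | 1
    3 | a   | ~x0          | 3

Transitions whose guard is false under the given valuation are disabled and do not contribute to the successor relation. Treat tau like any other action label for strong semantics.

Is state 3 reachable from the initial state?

4 transition(s) survive guard evaluation.
L0 = {0}
L1 = {1}  cumulative {0,1}
R = {0,1}

Answer: UNREACHABLE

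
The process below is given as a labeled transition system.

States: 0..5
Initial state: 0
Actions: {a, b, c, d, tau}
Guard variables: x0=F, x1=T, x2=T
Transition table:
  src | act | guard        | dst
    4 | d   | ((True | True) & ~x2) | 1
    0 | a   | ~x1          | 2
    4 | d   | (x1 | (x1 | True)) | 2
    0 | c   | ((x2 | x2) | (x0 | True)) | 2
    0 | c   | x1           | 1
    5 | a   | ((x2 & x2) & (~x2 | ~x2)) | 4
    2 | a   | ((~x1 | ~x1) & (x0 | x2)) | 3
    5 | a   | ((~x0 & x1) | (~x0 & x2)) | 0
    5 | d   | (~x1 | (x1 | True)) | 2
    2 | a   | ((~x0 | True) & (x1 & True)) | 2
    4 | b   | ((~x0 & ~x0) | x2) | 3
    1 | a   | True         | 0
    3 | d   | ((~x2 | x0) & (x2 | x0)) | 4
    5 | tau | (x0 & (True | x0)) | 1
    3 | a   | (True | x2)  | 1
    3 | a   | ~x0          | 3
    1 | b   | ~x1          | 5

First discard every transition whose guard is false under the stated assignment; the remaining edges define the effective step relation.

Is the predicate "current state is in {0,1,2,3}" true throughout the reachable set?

Safe = {0,1,2,3}
R = {0,1,2}
  0: safe
  1: safe
  2: safe

Answer: INVARIANT HOLDS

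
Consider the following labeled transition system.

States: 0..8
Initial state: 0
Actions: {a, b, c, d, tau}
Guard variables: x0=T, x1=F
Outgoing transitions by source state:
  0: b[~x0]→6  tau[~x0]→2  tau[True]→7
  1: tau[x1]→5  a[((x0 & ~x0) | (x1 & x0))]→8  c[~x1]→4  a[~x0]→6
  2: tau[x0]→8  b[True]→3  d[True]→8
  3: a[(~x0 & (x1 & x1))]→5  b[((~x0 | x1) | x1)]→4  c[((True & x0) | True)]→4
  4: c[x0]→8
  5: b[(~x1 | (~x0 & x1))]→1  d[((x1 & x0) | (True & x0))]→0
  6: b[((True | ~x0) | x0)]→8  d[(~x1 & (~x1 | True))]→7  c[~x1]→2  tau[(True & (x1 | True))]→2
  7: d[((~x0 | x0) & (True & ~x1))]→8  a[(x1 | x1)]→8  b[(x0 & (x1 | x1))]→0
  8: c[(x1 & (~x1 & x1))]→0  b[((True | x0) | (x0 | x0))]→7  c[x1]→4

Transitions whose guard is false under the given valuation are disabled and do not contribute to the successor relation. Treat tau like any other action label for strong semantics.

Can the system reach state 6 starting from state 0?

15 transition(s) survive guard evaluation.
depth 0: {0}
depth 1: {7}  now seen {0,7}
depth 2: {8}  now seen {0,7,8}
R = {0,7,8}

Answer: UNREACHABLE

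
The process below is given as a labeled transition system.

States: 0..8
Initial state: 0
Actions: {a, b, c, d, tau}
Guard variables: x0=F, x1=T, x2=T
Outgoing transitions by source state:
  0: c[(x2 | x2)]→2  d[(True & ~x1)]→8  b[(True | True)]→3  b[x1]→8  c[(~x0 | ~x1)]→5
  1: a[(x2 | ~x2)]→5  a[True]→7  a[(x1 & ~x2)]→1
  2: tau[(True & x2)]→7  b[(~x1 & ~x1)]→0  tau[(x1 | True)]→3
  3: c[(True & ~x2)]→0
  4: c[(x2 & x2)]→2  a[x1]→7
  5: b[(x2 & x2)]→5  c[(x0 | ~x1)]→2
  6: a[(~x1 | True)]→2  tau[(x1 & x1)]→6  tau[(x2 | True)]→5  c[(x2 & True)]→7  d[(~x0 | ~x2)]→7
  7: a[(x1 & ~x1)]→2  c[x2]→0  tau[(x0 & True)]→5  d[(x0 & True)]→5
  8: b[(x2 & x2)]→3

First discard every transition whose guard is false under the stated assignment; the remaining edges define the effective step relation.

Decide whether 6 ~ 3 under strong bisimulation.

Answer: NOT BISIMILAR

Trace:
Bisimulation quotient by refinement:
  P[0] = {{0,1,2,3,4,5,6,7,8}}
  P[1] = {{0},{1},{2},{3},{4},{5,8},{6},{7}}
  P[2] = {{0},{1},{2},{3},{4},{5},{6},{7},{8}}
stable after 3 split(s): 9 block(s)
[6]={6}  [3]={3}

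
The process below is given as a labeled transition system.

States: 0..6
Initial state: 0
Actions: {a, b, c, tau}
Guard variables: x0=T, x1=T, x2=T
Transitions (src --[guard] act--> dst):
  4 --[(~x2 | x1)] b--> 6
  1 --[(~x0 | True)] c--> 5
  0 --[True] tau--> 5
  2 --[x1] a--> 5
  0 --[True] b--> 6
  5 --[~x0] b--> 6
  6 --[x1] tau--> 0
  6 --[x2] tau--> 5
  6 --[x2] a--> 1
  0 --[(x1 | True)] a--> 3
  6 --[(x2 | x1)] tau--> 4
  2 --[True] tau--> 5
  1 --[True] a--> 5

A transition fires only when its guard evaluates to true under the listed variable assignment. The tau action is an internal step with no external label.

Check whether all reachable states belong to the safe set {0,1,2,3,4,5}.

Answer: INVARIANT VIOLATED at state 6

Working:
Allowed set {0,1,2,3,4,5}
R = {0,1,3,4,5,6}
  0: ✓
  1: ✓
  3: ✓
  4: ✓
  5: ✓
  6: ✗ unsafe
counterexample path to 6: b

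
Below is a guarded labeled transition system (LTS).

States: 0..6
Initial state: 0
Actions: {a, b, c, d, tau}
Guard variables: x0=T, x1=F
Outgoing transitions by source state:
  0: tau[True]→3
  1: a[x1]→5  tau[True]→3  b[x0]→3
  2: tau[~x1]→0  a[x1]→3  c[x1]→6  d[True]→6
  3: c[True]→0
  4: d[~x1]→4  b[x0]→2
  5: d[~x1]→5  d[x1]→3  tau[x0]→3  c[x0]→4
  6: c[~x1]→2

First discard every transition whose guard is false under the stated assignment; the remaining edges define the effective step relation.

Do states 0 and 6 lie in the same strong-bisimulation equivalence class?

Answer: NOT BISIMILAR

Analysis:
Refine partition for ~:
  π0 = {{0,1,2,3,4,5,6}}
  π1 = {{0},{1},{2},{3,6},{4},{5}}
  π2 = {{0},{1},{2},{3},{4},{5},{6}}
stable after 3 split(s): 7 block(s)
[0]={0}  [6]={6}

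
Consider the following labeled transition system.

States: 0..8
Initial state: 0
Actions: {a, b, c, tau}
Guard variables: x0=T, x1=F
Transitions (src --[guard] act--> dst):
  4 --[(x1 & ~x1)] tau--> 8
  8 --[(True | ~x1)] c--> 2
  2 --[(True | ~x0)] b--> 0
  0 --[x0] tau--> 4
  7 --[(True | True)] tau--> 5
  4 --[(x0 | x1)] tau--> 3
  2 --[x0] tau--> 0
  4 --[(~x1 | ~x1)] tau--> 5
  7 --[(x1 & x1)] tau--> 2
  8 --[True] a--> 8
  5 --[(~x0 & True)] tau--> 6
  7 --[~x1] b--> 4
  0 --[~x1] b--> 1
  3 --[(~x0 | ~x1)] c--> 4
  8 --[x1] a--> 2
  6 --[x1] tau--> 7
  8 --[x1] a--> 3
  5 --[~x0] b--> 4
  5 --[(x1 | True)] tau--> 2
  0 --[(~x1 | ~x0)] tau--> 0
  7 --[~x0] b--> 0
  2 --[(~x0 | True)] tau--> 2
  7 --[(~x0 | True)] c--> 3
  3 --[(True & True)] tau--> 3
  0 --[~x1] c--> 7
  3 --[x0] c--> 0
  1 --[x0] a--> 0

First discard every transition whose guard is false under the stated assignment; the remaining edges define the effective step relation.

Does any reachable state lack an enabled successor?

Reachable = {0,1,2,3,4,5,7}
  0: b→1  c→7  tau→0  tau→4  [deg 4]
  1: a→0  [deg 1]
  2: b→0  tau→0  tau→2  [deg 3]
  3: c→0  c→4  tau→3  [deg 3]
  4: tau→3  tau→5  [deg 2]
  5: tau→2  [deg 1]
  7: b→4  c→3  tau→5  [deg 3]

Answer: DEADLOCK-FREE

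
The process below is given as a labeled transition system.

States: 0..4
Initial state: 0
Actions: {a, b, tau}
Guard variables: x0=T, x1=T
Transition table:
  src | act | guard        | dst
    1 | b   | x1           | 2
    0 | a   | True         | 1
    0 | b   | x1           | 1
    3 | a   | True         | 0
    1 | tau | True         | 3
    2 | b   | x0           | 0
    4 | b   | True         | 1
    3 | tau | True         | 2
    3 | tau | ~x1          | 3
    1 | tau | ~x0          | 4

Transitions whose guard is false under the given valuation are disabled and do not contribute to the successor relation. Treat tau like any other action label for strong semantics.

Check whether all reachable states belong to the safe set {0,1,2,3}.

Inv-set: {0,1,2,3}
R = {0,1,2,3}
  0: ✓
  1: ✓
  2: ✓
  3: ✓

Answer: INVARIANT HOLDS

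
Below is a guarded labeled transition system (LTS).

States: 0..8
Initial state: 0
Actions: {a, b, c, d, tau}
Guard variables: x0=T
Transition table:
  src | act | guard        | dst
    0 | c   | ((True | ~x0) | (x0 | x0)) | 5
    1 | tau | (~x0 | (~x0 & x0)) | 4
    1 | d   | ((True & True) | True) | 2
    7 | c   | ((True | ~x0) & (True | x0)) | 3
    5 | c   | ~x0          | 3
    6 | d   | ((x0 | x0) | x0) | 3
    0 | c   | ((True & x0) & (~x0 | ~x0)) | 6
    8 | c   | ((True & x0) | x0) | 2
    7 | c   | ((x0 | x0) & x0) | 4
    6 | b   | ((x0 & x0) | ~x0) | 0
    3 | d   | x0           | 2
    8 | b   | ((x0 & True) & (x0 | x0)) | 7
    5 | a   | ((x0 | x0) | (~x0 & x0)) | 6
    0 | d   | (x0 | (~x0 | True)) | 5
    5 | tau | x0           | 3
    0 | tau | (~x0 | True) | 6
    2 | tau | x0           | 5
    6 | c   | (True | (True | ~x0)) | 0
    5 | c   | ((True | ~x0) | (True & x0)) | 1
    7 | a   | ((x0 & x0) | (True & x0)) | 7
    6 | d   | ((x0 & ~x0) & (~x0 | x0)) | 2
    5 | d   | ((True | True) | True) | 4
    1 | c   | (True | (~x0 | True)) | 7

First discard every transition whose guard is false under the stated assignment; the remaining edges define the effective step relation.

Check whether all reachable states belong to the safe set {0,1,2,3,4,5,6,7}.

Answer: INVARIANT HOLDS

Trace:
Inv-set: {0,1,2,3,4,5,6,7}
R = {0,1,2,3,4,5,6,7}
  0: safe
  1: safe
  2: safe
  3: safe
  4: safe
  5: safe
  6: safe
  7: safe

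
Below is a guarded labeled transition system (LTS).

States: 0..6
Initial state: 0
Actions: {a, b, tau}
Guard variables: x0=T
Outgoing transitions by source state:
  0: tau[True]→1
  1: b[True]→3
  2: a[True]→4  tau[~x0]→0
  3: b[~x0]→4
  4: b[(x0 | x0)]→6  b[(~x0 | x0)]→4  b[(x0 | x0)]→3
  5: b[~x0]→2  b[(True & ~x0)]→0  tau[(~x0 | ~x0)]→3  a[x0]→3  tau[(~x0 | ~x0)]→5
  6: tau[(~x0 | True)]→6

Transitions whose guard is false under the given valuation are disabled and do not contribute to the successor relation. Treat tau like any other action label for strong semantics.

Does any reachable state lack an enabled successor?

Answer: DEADLOCK at state 3

Analysis:
R = {0,1,3}
  0: tau→1  [1 out]
  1: b→3  [1 out]
  3: ∅  [STUCK]
witness 3: tau·b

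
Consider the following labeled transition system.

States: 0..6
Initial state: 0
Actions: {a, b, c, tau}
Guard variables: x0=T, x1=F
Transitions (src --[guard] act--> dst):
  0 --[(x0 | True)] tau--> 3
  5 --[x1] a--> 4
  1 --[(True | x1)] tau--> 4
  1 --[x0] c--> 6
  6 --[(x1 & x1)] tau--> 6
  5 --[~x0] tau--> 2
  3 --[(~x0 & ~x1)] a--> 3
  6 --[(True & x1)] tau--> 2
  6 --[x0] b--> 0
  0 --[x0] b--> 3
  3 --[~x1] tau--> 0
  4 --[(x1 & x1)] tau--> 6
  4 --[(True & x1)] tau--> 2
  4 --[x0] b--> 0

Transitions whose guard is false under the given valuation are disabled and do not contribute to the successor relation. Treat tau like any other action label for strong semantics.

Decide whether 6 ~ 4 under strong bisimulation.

Refine partition for ~:
  P[0] = {{0,1,2,3,4,5,6}}
  P[1] = {{0},{1},{2,5},{3},{4,6}}
5 equivalence class(es) (converged in 2)
6∈{4,6}, 4∈{4,6}

Answer: BISIMILAR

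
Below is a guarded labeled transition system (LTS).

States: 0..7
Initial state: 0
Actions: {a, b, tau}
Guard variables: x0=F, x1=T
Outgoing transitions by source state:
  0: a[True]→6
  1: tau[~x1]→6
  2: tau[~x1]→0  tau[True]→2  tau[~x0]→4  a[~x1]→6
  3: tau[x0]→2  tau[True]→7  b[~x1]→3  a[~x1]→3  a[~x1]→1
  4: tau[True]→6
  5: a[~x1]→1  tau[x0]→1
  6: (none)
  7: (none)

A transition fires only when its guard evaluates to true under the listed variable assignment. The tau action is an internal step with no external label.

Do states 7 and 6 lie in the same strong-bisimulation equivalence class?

Compute ~ classes (split until stable):
  P[0] = {{0,1,2,3,4,5,6,7}}
  P[1] = {{0},{1,5,6,7},{2,3,4}}
  P[2] = {{0},{1,5,6,7},{2},{3,4}}
Fixed point at round 3; 4 class(es).
7∈{1,5,6,7}, 6∈{1,5,6,7}

Answer: BISIMILAR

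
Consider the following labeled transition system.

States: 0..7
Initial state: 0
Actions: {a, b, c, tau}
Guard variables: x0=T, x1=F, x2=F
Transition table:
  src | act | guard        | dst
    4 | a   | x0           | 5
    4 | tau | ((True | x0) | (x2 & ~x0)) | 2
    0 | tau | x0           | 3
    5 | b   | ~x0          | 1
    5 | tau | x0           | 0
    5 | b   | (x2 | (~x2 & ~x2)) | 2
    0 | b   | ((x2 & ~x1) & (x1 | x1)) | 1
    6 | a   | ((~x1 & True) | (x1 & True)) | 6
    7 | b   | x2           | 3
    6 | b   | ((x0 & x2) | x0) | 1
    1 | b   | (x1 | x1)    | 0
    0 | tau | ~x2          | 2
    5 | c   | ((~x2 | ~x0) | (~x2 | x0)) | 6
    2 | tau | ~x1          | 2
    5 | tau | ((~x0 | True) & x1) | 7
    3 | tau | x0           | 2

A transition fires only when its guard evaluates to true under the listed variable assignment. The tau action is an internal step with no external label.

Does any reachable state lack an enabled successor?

Reach set: {0,2,3}
  0: tau→2  tau→3  [deg 2]
  2: tau→2  [deg 1]
  3: tau→2  [deg 1]

Answer: DEADLOCK-FREE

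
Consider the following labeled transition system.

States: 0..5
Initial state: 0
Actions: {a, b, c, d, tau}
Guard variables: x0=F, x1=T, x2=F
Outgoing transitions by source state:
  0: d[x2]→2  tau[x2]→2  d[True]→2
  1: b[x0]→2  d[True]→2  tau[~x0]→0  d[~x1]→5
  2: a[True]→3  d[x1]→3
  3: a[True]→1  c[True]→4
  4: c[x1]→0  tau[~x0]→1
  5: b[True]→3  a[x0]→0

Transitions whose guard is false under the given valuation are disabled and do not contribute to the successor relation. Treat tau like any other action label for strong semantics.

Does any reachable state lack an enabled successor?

Answer: DEADLOCK-FREE

Trace:
R = {0,1,2,3,4}
  0: d→2  [deg 1]
  1: d→2  tau→0  [deg 2]
  2: a→3  d→3  [deg 2]
  3: a→1  c→4  [deg 2]
  4: c→0  tau→1  [deg 2]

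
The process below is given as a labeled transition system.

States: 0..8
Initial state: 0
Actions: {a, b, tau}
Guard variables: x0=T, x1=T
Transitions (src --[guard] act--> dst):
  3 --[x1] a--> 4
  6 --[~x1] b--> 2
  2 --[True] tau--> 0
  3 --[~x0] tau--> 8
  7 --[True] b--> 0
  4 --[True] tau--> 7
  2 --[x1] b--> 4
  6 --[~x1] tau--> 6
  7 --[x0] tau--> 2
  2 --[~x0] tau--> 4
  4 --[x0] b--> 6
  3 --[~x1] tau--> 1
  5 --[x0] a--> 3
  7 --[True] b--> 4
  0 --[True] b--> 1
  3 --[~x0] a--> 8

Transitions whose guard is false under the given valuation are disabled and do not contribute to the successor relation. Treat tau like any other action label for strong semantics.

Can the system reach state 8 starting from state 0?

Answer: UNREACHABLE

Analysis:
After dropping false guards: 10 live edges.
Layer 0: {0}
Layer 1: {1}  now seen {0,1}
Reach set: {0,1}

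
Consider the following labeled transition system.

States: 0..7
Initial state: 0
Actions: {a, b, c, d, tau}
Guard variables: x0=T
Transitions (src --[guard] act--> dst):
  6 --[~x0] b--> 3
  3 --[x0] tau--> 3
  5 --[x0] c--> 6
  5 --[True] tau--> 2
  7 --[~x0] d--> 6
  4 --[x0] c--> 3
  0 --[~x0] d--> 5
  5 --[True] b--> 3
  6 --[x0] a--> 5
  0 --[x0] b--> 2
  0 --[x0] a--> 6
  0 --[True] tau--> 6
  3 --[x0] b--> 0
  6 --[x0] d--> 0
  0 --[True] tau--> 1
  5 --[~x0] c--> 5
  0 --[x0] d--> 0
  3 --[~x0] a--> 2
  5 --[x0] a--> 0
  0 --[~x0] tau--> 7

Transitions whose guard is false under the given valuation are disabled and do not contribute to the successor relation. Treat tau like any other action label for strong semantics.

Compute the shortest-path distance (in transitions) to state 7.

Answer: UNREACHABLE

Analysis:
BFS to 7:
  depth 0: {0}
  depth 1: {1,2,6}
  depth 2: {5}
  depth 3: {3}
7 never appears.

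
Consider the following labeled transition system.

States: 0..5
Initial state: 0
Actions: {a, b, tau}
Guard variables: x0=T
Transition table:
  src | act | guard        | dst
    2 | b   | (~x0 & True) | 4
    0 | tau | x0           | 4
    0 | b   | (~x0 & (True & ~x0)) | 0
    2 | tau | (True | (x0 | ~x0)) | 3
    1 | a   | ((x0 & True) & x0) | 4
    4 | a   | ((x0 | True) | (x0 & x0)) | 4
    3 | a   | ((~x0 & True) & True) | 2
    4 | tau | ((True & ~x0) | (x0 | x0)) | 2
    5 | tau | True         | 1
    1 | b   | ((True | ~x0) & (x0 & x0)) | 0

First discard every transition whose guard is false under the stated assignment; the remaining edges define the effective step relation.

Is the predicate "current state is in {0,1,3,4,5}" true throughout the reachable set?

Safe = {0,1,3,4,5}
Reach set: {0,2,3,4}
  0: ✓
  2: ✗ unsafe
  3: ✓
  4: ✓
counterexample path to 2: tau·tau

Answer: INVARIANT VIOLATED at state 2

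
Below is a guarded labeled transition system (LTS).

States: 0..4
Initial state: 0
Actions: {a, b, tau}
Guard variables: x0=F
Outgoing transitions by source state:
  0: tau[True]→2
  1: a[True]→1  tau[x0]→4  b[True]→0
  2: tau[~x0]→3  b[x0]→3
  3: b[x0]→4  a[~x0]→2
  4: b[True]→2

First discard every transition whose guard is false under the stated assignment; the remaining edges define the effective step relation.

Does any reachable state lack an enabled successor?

Reach set: {0,2,3}
  0: tau→2  [deg 1]
  2: tau→3  [deg 1]
  3: a→2  [deg 1]

Answer: DEADLOCK-FREE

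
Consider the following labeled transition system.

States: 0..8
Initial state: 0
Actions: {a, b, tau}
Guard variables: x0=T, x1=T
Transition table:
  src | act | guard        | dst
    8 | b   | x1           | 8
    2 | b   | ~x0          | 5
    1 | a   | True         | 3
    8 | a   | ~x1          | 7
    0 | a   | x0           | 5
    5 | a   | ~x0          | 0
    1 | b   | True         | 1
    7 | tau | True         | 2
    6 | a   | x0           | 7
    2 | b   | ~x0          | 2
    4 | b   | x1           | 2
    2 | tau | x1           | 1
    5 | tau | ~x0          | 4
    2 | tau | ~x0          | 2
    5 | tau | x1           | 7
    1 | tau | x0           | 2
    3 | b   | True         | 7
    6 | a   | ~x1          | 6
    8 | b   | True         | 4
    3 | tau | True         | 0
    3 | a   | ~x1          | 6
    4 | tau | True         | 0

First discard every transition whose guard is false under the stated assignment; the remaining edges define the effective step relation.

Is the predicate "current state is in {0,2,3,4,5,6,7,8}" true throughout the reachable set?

Answer: INVARIANT VIOLATED at state 1

Working:
Inv-set: {0,2,3,4,5,6,7,8}
Reachable = {0,1,2,3,5,7}
  0: ✓
  1: ✗ unsafe
  2: ✓
  3: ✓
  5: ✓
  7: ✓
reach 1 via a·tau·tau·tau — violates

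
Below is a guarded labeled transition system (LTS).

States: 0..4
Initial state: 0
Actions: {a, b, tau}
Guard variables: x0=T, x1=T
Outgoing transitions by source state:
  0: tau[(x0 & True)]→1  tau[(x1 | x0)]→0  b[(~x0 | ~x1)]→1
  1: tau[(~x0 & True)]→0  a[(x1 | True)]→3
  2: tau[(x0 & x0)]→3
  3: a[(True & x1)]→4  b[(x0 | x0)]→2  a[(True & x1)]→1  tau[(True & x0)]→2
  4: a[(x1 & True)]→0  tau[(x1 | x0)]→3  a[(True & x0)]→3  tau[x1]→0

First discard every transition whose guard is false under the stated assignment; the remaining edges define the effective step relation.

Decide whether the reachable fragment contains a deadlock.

Reach set: {0,1,2,3,4}
  0: tau→0  tau→1  [2 out]
  1: a→3  [1 out]
  2: tau→3  [1 out]
  3: a→1  a→4  b→2  tau→2  [4 out]
  4: a→0  a→3  tau→0  tau→3  [4 out]

Answer: DEADLOCK-FREE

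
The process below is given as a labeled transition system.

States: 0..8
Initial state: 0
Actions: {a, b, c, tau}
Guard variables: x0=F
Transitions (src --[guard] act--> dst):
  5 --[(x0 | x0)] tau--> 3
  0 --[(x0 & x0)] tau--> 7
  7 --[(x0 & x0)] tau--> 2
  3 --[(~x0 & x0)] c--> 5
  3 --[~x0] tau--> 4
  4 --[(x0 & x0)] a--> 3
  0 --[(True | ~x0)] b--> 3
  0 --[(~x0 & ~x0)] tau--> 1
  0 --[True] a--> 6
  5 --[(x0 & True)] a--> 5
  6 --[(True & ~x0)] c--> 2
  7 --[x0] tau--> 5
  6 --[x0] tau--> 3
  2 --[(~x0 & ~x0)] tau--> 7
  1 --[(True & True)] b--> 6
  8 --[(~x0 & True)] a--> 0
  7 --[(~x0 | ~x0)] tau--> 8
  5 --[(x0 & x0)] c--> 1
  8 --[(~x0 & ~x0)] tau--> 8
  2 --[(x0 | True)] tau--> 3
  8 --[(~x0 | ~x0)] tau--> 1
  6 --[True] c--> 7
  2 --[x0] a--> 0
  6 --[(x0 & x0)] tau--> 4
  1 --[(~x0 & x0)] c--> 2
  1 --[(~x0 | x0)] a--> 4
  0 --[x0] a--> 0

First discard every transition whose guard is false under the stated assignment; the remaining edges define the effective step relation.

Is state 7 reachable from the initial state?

14 transition(s) survive guard evaluation.
Layer 0: {0}
Layer 1: {1,3,6}  now seen {0,1,3,6}
Layer 2: {2,4,7}  now seen {0,1,2,3,4,6,7}
Layer 3: {8}  now seen {0,1,2,3,4,6,7,8}
R = {0,1,2,3,4,6,7,8}
trace reaching 7: a·c

Answer: REACHABLE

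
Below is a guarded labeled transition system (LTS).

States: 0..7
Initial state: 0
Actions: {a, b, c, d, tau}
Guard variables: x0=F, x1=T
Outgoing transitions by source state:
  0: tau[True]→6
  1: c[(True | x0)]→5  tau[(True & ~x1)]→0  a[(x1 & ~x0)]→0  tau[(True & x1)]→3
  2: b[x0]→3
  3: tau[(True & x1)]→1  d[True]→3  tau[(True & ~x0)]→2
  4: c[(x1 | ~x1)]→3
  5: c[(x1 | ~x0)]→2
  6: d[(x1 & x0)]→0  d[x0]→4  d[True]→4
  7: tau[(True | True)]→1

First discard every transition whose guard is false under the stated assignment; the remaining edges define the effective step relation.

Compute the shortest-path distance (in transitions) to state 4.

Answer: 2

Working:
Breadth-first toward 4:
  depth 0: {0}
  depth 1: {6}
  depth 2: {4}
depth(4)=2, e.g. tau·d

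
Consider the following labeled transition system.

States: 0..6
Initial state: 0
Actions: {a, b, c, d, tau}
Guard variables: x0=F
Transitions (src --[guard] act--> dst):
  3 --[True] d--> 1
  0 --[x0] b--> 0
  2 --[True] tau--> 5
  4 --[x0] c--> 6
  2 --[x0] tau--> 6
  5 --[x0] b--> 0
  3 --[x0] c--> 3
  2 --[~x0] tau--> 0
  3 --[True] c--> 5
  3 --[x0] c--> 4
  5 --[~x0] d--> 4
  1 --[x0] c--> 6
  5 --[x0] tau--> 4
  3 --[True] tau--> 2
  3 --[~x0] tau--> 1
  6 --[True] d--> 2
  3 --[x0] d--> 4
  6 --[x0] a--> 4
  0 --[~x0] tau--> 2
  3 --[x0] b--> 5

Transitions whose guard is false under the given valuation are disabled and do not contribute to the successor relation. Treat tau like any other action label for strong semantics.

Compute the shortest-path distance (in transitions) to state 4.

Answer: 3

Trace:
Layered search for 4:
  Layer 0: {0}
  Layer 1: {2}
  Layer 2: {5}
  Layer 3: {4}
first hit 4 at d=3 via tau·tau·d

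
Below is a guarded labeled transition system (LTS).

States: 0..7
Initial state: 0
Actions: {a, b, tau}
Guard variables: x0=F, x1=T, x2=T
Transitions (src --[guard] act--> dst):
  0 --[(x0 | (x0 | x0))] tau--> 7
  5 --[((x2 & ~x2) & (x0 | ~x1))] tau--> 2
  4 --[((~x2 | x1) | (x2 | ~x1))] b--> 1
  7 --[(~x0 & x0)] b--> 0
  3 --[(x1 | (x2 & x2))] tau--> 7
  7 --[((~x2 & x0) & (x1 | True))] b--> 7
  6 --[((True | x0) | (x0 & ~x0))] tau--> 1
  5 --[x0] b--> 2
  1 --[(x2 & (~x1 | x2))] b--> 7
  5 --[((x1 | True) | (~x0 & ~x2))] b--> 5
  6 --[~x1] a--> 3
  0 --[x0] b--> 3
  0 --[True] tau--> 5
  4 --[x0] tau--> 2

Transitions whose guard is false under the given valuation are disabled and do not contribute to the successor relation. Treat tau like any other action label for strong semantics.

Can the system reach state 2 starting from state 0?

Answer: UNREACHABLE

Working:
Guard filter leaves 6 enabled edge(s).
L0 = {0}
L1 = {5}  cumulative {0,5}
Reachable = {0,5}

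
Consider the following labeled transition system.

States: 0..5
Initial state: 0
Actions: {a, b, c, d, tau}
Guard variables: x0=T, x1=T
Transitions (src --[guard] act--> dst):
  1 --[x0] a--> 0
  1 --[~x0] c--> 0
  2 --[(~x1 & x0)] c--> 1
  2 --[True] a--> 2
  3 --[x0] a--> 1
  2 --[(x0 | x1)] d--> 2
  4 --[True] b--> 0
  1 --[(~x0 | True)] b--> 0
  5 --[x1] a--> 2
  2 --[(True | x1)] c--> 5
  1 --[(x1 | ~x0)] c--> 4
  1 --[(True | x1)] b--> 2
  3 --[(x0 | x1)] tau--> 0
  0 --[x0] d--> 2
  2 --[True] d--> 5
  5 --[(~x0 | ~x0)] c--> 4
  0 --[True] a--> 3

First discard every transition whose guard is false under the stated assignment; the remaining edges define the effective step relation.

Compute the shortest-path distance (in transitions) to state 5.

BFS to 5:
  L0 = {0}
  L1 = {2,3}
  L2 = {1,5}
5 enters at depth 2; path d·c

Answer: 2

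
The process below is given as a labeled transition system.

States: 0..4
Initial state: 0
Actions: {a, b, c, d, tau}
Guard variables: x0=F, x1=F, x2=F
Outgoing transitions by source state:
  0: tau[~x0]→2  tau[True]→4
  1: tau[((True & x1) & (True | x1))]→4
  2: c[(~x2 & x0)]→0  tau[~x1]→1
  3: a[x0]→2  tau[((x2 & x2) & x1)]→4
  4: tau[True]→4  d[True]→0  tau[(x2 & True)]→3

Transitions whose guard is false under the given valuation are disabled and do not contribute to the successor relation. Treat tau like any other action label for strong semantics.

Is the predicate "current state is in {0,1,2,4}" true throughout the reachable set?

Answer: INVARIANT HOLDS

Analysis:
Safe = {0,1,2,4}
Reach set: {0,1,2,4}
  0: safe
  1: safe
  2: safe
  4: safe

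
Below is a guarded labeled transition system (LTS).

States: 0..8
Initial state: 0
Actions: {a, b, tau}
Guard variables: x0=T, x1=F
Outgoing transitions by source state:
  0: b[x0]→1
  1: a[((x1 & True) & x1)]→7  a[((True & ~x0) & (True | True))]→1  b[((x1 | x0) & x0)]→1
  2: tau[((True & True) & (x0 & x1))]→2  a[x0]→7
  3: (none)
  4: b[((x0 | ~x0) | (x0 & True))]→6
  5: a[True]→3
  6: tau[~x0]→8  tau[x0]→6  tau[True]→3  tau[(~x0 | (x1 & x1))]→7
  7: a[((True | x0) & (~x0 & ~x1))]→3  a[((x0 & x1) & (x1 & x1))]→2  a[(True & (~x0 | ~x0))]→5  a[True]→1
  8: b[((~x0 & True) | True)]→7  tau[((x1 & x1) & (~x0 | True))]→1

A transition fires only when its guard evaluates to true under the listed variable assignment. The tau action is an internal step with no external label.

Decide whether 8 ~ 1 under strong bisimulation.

Compute ~ classes (split until stable):
  round 0: {{0,1,2,3,4,5,6,7,8}}
  round 1: {{0,1,4,8},{2,5,7},{3},{6}}
  round 2: {{0,1},{2},{3},{4},{5},{6},{7},{8}}
8 equivalence class(es) (converged in 3)
8∈{8}, 1∈{0,1}

Answer: NOT BISIMILAR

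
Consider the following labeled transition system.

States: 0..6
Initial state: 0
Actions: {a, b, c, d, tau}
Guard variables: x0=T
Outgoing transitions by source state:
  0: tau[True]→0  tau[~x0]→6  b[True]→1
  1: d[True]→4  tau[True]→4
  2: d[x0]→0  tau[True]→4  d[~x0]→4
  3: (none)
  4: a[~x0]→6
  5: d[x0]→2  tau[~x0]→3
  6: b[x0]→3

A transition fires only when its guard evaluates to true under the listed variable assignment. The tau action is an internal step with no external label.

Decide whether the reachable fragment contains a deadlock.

Answer: DEADLOCK at state 4

Trace:
Reachable = {0,1,4}
  0: b→1  tau→0  [2 exit(s)]
  1: d→4  tau→4  [2 exit(s)]
  4: ∅  [STUCK]
witness 4: b·d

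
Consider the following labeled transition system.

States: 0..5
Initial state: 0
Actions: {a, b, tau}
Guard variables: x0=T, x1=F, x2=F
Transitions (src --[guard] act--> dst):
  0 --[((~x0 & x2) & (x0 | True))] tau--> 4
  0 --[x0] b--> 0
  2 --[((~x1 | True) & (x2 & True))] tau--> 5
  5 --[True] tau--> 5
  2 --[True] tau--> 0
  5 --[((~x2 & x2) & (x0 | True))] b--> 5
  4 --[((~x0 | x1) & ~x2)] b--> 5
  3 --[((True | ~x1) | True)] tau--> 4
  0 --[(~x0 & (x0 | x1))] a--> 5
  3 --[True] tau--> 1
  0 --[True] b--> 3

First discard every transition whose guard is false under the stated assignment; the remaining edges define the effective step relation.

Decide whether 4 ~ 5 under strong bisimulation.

Compute ~ classes (split until stable):
  π0 = {{0,1,2,3,4,5}}
  π1 = {{0},{1,4},{2,3,5}}
  π2 = {{0},{1,4},{2},{3},{5}}
stable after 3 split(s): 5 block(s)
class of 4: {1,4}; class of 5: {5}

Answer: NOT BISIMILAR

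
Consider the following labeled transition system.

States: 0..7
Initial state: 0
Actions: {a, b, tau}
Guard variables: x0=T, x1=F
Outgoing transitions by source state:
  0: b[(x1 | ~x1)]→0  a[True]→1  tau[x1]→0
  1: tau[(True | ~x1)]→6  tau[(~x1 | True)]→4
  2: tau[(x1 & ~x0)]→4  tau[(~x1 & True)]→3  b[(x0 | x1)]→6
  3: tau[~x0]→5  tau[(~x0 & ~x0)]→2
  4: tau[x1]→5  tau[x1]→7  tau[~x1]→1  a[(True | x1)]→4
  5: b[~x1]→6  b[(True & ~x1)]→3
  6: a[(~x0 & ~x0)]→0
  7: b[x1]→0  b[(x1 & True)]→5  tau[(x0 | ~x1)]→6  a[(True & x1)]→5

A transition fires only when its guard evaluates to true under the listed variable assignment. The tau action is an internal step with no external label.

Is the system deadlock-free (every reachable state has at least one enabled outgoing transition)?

Answer: DEADLOCK at state 6

Analysis:
R = {0,1,4,6}
  0: a→1  b→0  [deg 2]
  1: tau→4  tau→6  [deg 2]
  4: a→4  tau→1  [deg 2]
  6: ∅  [deadlock]
witness 6: a·tau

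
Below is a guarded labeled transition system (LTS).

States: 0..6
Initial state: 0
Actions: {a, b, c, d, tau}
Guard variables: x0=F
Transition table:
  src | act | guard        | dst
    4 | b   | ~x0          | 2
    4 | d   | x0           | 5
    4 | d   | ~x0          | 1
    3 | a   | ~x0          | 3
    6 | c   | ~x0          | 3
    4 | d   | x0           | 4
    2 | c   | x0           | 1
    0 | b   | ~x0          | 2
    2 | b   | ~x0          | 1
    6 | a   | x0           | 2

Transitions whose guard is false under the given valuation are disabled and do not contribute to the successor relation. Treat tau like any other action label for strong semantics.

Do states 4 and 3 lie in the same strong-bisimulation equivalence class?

Compute ~ classes (split until stable):
  P[0] = {{0,1,2,3,4,5,6}}
  P[1] = {{0,2},{1,5},{3},{4},{6}}
  P[2] = {{0},{1,5},{2},{3},{4},{6}}
6 equivalence class(es) (converged in 3)
class of 4: {4}; class of 3: {3}

Answer: NOT BISIMILAR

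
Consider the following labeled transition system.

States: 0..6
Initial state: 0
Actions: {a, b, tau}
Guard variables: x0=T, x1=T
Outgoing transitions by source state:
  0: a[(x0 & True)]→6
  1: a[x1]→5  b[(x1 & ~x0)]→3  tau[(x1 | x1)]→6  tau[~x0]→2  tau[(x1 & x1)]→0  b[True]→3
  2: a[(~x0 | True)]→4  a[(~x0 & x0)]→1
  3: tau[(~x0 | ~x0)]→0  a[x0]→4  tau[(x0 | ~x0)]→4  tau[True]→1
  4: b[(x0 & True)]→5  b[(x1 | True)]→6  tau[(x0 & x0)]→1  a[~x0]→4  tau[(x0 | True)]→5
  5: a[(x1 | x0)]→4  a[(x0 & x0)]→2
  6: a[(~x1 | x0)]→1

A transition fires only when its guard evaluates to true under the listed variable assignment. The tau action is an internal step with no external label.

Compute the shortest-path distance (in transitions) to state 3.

Answer: 3

Analysis:
Breadth-first toward 3:
  Layer 0: {0}
  Layer 1: {6}
  Layer 2: {1}
  Layer 3: {3,5}
3 enters at depth 3; path a·a·b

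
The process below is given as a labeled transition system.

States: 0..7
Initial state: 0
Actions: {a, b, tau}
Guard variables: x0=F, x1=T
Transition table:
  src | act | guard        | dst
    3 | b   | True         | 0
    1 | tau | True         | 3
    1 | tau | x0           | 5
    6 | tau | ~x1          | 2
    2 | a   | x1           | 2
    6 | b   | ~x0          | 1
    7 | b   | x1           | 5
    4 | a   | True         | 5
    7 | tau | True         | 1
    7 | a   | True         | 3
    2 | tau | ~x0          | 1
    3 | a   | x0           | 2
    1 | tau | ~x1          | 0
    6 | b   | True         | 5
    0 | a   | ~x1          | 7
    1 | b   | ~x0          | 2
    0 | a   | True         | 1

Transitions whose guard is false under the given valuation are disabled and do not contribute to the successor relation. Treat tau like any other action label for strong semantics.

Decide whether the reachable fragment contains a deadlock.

Reachable = {0,1,2,3}
  0: a→1  [1 exit(s)]
  1: b→2  tau→3  [2 exit(s)]
  2: a→2  tau→1  [2 exit(s)]
  3: b→0  [1 exit(s)]

Answer: DEADLOCK-FREE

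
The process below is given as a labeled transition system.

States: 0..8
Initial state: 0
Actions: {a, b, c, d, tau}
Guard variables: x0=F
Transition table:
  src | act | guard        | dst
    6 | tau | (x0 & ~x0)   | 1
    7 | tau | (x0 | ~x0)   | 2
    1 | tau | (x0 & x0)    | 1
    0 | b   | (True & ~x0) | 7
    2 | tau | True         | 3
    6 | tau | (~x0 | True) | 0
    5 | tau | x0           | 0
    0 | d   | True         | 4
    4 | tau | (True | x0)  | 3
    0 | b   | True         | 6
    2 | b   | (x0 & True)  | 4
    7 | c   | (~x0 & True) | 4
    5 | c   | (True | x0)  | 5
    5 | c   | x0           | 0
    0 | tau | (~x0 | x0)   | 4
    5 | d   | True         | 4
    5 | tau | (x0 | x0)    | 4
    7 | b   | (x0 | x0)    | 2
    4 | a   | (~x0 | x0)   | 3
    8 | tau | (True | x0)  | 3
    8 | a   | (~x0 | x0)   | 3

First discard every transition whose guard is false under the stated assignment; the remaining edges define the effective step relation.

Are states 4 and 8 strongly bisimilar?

Answer: BISIMILAR

Analysis:
Refine partition for ~:
  π0 = {{0,1,2,3,4,5,6,7,8}}
  π1 = {{0},{1,3},{2,6},{4,8},{5},{7}}
  π2 = {{0},{1,3},{2},{4,8},{5},{6},{7}}
Fixed point at round 3; 7 class(es).
[4]={4,8}  [8]={4,8}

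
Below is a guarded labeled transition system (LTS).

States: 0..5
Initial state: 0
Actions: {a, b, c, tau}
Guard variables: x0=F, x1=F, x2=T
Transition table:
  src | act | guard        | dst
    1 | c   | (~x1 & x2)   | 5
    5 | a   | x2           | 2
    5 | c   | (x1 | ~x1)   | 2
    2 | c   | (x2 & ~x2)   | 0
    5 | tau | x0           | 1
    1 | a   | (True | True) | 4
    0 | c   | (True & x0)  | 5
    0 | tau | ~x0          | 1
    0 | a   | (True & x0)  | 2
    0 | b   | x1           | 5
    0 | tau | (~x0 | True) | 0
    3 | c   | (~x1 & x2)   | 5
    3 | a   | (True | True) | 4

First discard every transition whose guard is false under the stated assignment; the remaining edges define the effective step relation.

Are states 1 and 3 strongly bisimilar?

Answer: BISIMILAR

Working:
Compute ~ classes (split until stable):
  π0 = {{0,1,2,3,4,5}}
  π1 = {{0},{1,3,5},{2,4}}
  π2 = {{0},{1,3},{2,4},{5}}
Fixed point at round 3; 4 class(es).
class of 1: {1,3}; class of 3: {1,3}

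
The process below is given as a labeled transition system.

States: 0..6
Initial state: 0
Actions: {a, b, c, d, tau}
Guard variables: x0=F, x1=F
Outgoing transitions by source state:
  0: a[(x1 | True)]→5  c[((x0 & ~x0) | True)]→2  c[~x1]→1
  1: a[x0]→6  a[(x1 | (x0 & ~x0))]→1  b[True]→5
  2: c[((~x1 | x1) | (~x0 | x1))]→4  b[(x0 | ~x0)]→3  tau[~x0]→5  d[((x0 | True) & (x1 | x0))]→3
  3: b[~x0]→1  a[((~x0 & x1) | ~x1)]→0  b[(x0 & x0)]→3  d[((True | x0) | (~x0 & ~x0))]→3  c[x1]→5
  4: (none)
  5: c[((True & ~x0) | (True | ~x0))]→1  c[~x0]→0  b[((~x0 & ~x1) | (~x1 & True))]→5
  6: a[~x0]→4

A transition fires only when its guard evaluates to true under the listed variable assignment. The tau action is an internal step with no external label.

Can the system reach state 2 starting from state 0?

Answer: REACHABLE

Analysis:
After dropping false guards: 14 live edges.
Layer 0: {0}
Layer 1: {1,2,5}  cumulative {0,1,2,5}
Layer 2: {3,4}  cumulative {0,1,2,3,4,5}
R = {0,1,2,3,4,5}
witness 2: c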